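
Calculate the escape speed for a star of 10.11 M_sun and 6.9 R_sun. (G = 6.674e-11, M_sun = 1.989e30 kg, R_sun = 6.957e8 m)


M = 10.11 * 1.989e30 kg = 2.010879e+31 kg; R = 6.9 * 6.957e8 m = 4.80033e+09 m. v_esc = sqrt(2GM/R) = sqrt(2 * 6.674e-11 * 2.010879e+31 / 4.80033e+09) = 747765.6675

747765.6675 m/s


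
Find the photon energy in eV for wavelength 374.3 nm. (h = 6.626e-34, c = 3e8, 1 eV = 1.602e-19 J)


E = hc/lambda = 6.626e-34 * 3e8 / 3.743e-07 = 5.311e-19 J = 3.3151 eV

3.3151 eV


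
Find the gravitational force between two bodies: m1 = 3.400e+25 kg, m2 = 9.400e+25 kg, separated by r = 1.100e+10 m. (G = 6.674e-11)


F = G*m1*m2/r^2 = 6.674e-11 * 3.400e+25 * 9.400e+25 / (1.100e+10)^2 = 6.674e-11 * 3.196e+51 / 1.210e+20 = 1.763e+21

1.763e+21 N


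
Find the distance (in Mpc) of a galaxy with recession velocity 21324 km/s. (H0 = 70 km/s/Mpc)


d = v / H0 = 21324 / 70 = 304.6286

304.6286 Mpc


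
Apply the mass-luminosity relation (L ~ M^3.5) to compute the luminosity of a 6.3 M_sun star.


L/L_sun = (M/M_sun)^3.5 = 6.3^3.5 = 627.613

627.613 L_sun


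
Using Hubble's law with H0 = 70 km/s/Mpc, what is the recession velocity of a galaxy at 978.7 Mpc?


v = H0 * d = 70 * 978.7 = 68509.0

68509.0 km/s


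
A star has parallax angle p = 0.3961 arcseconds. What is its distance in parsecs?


d = 1/p = 1/0.3961 = 2.5246

2.5246 pc


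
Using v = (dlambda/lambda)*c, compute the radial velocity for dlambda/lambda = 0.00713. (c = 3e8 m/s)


v = (dlambda/lambda) * c = 0.00713 * 3e8 = 2.139e+06

2.139e+06 m/s


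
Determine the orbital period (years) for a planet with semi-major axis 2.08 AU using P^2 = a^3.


P = a^(3/2) = 2.08^1.5 = 2.9998

2.9998 years


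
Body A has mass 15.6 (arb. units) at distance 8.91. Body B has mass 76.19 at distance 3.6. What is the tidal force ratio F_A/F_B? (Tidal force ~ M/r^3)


Ratio = (M1/r1^3) / (M2/r2^3) = (15.6/8.91^3) / (76.19/3.6^3) = 0.0135

0.0135


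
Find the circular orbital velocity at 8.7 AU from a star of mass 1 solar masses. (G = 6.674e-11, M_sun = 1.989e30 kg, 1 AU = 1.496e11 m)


v = sqrt(GM/r) = sqrt(6.674e-11 * 1.989e+30 / 1.302e+12) = 10099.1557

10099.1557 m/s


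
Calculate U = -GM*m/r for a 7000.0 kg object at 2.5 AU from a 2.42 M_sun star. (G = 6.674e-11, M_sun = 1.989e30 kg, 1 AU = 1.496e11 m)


M = 2.42 * 1.989e30 kg = 4.81338e+30 kg; r = 2.5 AU * 1.496e11 m/AU = 3.74e+11 m. U = -GM*m/r = -(6.674e-11 * 4.81338e+30 * 7000.0) / 3.74e+11 = -6.013e+12

-6.013e+12 J


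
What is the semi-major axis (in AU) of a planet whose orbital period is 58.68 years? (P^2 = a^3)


a = P^(2/3) = 58.68^(2/3) = 15.1006

15.1006 AU


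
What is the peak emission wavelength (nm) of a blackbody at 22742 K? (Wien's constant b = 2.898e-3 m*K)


lam_max = b / T = 2.898e-3 / 22742 = 1.274e-07 m = 127.4294 nm

127.4294 nm


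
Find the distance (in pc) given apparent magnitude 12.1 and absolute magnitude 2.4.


d = 10^((m - M + 5)/5) = 10^((12.1 - 2.4 + 5)/5) = 870.9636

870.9636 pc


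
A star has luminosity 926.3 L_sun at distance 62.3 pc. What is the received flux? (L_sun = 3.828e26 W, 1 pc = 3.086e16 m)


F = L / (4*pi*d^2) = 3.546e+29 / (4*pi*(1.923e+18)^2) = 7.634e-09

7.634e-09 W/m^2


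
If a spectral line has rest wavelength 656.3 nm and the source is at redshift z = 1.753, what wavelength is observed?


lam_obs = lam_emit * (1 + z) = 656.3 * (1 + 1.753) = 1806.7939

1806.7939 nm


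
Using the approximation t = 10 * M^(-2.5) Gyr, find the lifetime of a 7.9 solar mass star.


t = 10 * M^(-2.5) = 10 * 7.9^(-2.5) = 0.057

0.057 Gyr


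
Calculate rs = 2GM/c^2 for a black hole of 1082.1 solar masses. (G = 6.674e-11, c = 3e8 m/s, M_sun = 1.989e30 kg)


M = 1082.1 * 1.989e30 kg = 2.1522969e+33 kg. rs = 2GM/c^2 = 2 * 6.674e-11 * 2.1522969e+33 / (3e8)^2 = 3.192e+06

3.192e+06 m


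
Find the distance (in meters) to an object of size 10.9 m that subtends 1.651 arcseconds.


D = size / theta_rad, theta_rad = 1.651 * pi/(180*3600) = 8.004e-06, D = 1.362e+06

1.362e+06 m


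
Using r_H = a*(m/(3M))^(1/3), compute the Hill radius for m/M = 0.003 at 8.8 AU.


r_H = a * (m/3M)^(1/3) = 8.8 * (0.003/3)^(1/3) = 0.88

0.88 AU


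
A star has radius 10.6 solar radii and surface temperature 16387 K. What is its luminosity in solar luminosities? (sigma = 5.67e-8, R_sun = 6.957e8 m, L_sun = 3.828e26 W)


R = 10.6 * 6.957e8 m = 7.37442e+09 m. L = 4*pi*R^2*sigma*T^4 = 4*pi*(7.37442e+09)^2 * 5.67e-8 * 16387^4 = 2.794129143e+30 W. L/L_sun = 2.794129143e+30 / 3.828e26 = 7299.1879

7299.1879 L_sun


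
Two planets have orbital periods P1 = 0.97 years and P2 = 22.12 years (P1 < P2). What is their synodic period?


1/P_syn = |1/P1 - 1/P2| = |1/0.97 - 1/22.12| => P_syn = 1.0145

1.0145 years


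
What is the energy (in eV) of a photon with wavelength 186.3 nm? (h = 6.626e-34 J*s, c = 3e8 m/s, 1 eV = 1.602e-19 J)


E = hc/lambda = 6.626e-34 * 3e8 / 1.863e-07 = 1.067e-18 J = 6.6604 eV

6.6604 eV


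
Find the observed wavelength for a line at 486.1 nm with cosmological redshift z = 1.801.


lam_obs = lam_emit * (1 + z) = 486.1 * (1 + 1.801) = 1361.5661

1361.5661 nm


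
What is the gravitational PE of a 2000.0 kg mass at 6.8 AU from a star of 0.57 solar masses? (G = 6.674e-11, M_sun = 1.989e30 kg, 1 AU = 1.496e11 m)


M = 0.57 * 1.989e30 kg = 1.13373e+30 kg; r = 6.8 AU * 1.496e11 m/AU = 1.01728e+12 m. U = -GM*m/r = -(6.674e-11 * 1.13373e+30 * 2000.0) / 1.01728e+12 = -1.488e+11

-1.488e+11 J


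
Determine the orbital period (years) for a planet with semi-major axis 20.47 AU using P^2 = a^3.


P = a^(3/2) = 20.47^1.5 = 92.614

92.614 years


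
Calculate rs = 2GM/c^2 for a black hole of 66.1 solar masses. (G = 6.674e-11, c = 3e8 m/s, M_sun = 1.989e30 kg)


M = 66.1 * 1.989e30 kg = 1.314729e+32 kg. rs = 2GM/c^2 = 2 * 6.674e-11 * 1.314729e+32 / (3e8)^2 = 194988.9188

194988.9188 m


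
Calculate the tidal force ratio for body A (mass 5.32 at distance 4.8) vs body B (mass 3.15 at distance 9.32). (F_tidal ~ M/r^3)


Ratio = (M1/r1^3) / (M2/r2^3) = (5.32/4.8^3) / (3.15/9.32^3) = 12.363

12.363


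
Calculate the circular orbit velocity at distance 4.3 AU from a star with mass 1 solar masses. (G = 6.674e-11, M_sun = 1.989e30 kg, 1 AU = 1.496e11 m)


v = sqrt(GM/r) = sqrt(6.674e-11 * 1.989e+30 / 6.433e+11) = 14365.16

14365.16 m/s


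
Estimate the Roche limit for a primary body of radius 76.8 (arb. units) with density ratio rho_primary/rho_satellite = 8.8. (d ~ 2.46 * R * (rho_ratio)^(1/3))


d_Roche = 2.46 * 76.8 * 8.8^(1/3) = 390.0532

390.0532


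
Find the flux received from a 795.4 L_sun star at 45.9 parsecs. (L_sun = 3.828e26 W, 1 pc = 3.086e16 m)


F = L / (4*pi*d^2) = 3.045e+29 / (4*pi*(1.416e+18)^2) = 1.208e-08

1.208e-08 W/m^2


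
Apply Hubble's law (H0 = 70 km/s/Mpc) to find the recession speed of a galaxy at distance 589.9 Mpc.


v = H0 * d = 70 * 589.9 = 41293.0

41293.0 km/s


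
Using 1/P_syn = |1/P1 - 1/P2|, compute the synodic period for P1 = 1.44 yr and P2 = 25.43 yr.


1/P_syn = |1/P1 - 1/P2| = |1/1.44 - 1/25.43| => P_syn = 1.5264

1.5264 years


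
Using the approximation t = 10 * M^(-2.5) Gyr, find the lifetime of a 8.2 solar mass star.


t = 10 * M^(-2.5) = 10 * 8.2^(-2.5) = 0.0519

0.0519 Gyr


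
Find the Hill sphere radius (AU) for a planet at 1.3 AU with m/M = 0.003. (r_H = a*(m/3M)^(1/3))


r_H = a * (m/3M)^(1/3) = 1.3 * (0.003/3)^(1/3) = 0.13

0.13 AU


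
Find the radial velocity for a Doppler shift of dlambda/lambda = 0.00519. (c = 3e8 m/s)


v = (dlambda/lambda) * c = 0.00519 * 3e8 = 1.557e+06

1.557e+06 m/s


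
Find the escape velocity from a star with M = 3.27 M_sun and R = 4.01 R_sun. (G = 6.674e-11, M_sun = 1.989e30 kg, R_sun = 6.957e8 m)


M = 3.27 * 1.989e30 kg = 6.50403e+30 kg; R = 4.01 * 6.957e8 m = 2.789757e+09 m. v_esc = sqrt(2GM/R) = sqrt(2 * 6.674e-11 * 6.50403e+30 / 2.789757e+09) = 557848.3834

557848.3834 m/s


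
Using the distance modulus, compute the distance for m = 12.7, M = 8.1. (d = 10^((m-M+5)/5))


d = 10^((m - M + 5)/5) = 10^((12.7 - 8.1 + 5)/5) = 83.1764

83.1764 pc


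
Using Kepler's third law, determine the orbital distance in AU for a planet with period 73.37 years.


a = P^(2/3) = 73.37^(2/3) = 17.5258

17.5258 AU


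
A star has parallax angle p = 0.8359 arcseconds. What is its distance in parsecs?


d = 1/p = 1/0.8359 = 1.1963

1.1963 pc


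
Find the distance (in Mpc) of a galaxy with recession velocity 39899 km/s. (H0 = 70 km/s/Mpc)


d = v / H0 = 39899 / 70 = 569.9857

569.9857 Mpc


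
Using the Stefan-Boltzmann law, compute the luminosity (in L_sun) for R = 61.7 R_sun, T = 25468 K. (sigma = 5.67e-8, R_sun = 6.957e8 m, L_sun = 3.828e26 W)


R = 61.7 * 6.957e8 m = 4.292469e+10 m. L = 4*pi*R^2*sigma*T^4 = 4*pi*(4.292469e+10)^2 * 5.67e-8 * 25468^4 = 5.523147257e+32 W. L/L_sun = 5.523147257e+32 / 3.828e26 = 1.443e+06

1.443e+06 L_sun


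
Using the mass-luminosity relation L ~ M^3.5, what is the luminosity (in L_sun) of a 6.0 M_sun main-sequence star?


L/L_sun = (M/M_sun)^3.5 = 6.0^3.5 = 529.0898

529.0898 L_sun


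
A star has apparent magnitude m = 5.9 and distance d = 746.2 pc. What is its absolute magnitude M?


M = m - 5*log10(d) + 5 = 5.9 - 5*log10(746.2) + 5 = -3.4643

-3.4643


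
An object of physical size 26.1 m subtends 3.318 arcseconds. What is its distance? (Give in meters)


D = size / theta_rad, theta_rad = 3.318 * pi/(180*3600) = 1.609e-05, D = 1.623e+06

1.623e+06 m


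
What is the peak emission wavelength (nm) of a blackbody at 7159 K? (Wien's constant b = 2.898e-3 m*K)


lam_max = b / T = 2.898e-3 / 7159 = 4.048e-07 m = 404.8051 nm

404.8051 nm


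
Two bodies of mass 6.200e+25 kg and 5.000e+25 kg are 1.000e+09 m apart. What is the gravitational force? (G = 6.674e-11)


F = G*m1*m2/r^2 = 6.674e-11 * 6.200e+25 * 5.000e+25 / (1.000e+09)^2 = 6.674e-11 * 3.100e+51 / 1.000e+18 = 2.069e+23

2.069e+23 N


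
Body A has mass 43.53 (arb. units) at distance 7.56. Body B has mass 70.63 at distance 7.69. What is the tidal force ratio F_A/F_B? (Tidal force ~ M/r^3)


Ratio = (M1/r1^3) / (M2/r2^3) = (43.53/7.56^3) / (70.63/7.69^3) = 0.6487

0.6487


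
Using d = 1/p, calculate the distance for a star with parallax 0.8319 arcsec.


d = 1/p = 1/0.8319 = 1.2021

1.2021 pc


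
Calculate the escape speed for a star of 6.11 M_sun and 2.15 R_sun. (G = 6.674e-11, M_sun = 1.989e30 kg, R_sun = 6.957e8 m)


M = 6.11 * 1.989e30 kg = 1.215279e+31 kg; R = 2.15 * 6.957e8 m = 1.495755e+09 m. v_esc = sqrt(2GM/R) = sqrt(2 * 6.674e-11 * 1.215279e+31 / 1.495755e+09) = 1.041e+06

1.041e+06 m/s


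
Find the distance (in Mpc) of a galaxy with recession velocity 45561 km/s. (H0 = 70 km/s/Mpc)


d = v / H0 = 45561 / 70 = 650.8714

650.8714 Mpc


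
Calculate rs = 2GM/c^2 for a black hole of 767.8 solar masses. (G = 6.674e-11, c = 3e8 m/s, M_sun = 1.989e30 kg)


M = 767.8 * 1.989e30 kg = 1.5271542e+33 kg. rs = 2GM/c^2 = 2 * 6.674e-11 * 1.5271542e+33 / (3e8)^2 = 2.265e+06

2.265e+06 m


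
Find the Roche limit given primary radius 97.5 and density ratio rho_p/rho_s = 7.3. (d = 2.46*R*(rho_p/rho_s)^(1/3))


d_Roche = 2.46 * 97.5 * 7.3^(1/3) = 465.2796

465.2796


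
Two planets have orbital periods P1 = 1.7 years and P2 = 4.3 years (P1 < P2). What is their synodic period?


1/P_syn = |1/P1 - 1/P2| = |1/1.7 - 1/4.3| => P_syn = 2.8115

2.8115 years


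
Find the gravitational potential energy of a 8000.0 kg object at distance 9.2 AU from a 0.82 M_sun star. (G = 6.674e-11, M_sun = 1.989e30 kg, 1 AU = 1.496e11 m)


M = 0.82 * 1.989e30 kg = 1.63098e+30 kg; r = 9.2 AU * 1.496e11 m/AU = 1.37632e+12 m. U = -GM*m/r = -(6.674e-11 * 1.63098e+30 * 8000.0) / 1.37632e+12 = -6.327e+11

-6.327e+11 J


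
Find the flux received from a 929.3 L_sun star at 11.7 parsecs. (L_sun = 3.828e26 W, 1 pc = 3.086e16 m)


F = L / (4*pi*d^2) = 3.557e+29 / (4*pi*(3.611e+17)^2) = 2.171e-07

2.171e-07 W/m^2


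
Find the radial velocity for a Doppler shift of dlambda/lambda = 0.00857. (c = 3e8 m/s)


v = (dlambda/lambda) * c = 0.00857 * 3e8 = 2.571e+06

2.571e+06 m/s


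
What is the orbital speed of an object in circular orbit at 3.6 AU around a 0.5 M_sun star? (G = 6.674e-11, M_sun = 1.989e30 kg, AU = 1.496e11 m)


v = sqrt(GM/r) = sqrt(6.674e-11 * 9.945e+29 / 5.386e+11) = 11101.4178

11101.4178 m/s


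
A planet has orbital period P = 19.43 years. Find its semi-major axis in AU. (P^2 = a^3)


a = P^(2/3) = 19.43^(2/3) = 7.2274

7.2274 AU


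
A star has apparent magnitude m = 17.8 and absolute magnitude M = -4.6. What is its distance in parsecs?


d = 10^((m - M + 5)/5) = 10^((17.8 - -4.6 + 5)/5) = 301995.172

301995.172 pc


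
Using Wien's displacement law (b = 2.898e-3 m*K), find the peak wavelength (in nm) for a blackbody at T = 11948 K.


lam_max = b / T = 2.898e-3 / 11948 = 2.426e-07 m = 242.5511 nm

242.5511 nm


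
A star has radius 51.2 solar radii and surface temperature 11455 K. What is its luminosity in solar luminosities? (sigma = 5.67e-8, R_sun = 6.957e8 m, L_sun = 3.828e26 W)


R = 51.2 * 6.957e8 m = 3.561984e+10 m. L = 4*pi*R^2*sigma*T^4 = 4*pi*(3.561984e+10)^2 * 5.67e-8 * 11455^4 = 1.556529033e+31 W. L/L_sun = 1.556529033e+31 / 3.828e26 = 40661.678

40661.678 L_sun


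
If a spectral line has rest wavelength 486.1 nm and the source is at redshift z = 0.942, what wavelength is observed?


lam_obs = lam_emit * (1 + z) = 486.1 * (1 + 0.942) = 944.0062

944.0062 nm


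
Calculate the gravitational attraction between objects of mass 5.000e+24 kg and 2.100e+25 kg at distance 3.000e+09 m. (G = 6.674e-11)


F = G*m1*m2/r^2 = 6.674e-11 * 5.000e+24 * 2.100e+25 / (3.000e+09)^2 = 6.674e-11 * 1.050e+50 / 9.000e+18 = 7.786e+20

7.786e+20 N


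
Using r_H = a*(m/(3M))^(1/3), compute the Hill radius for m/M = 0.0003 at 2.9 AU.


r_H = a * (m/3M)^(1/3) = 2.9 * (0.0003/3)^(1/3) = 0.1346

0.1346 AU


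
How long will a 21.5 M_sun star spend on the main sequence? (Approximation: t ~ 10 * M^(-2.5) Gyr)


t = 10 * M^(-2.5) = 10 * 21.5^(-2.5) = 0.0047

0.0047 Gyr


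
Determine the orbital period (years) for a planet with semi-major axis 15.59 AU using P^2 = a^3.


P = a^(3/2) = 15.59^1.5 = 61.5558

61.5558 years


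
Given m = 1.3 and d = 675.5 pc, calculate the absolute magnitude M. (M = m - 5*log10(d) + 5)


M = m - 5*log10(d) + 5 = 1.3 - 5*log10(675.5) + 5 = -7.8481

-7.8481


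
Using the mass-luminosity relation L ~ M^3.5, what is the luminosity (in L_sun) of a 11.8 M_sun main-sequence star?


L/L_sun = (M/M_sun)^3.5 = 11.8^3.5 = 5644.0003

5644.0003 L_sun


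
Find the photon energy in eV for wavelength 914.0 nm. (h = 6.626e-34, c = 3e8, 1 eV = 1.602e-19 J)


E = hc/lambda = 6.626e-34 * 3e8 / 9.140e-07 = 2.175e-19 J = 1.3576 eV

1.3576 eV


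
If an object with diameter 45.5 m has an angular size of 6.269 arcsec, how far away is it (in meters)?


D = size / theta_rad, theta_rad = 6.269 * pi/(180*3600) = 3.039e-05, D = 1.497e+06

1.497e+06 m


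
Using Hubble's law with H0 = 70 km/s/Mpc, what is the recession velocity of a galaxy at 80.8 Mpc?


v = H0 * d = 70 * 80.8 = 5656.0

5656.0 km/s


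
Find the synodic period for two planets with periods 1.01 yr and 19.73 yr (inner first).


1/P_syn = |1/P1 - 1/P2| = |1/1.01 - 1/19.73| => P_syn = 1.0645

1.0645 years


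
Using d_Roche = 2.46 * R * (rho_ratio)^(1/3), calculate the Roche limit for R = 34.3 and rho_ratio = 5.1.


d_Roche = 2.46 * 34.3 * 5.1^(1/3) = 145.2399

145.2399


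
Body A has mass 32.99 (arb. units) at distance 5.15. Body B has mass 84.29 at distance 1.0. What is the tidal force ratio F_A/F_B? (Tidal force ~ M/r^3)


Ratio = (M1/r1^3) / (M2/r2^3) = (32.99/5.15^3) / (84.29/1.0^3) = 0.0029

0.0029


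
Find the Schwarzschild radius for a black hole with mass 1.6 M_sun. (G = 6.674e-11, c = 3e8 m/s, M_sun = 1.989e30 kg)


M = 1.6 * 1.989e30 kg = 3.1824e+30 kg. rs = 2GM/c^2 = 2 * 6.674e-11 * 3.1824e+30 / (3e8)^2 = 4719.8528

4719.8528 m


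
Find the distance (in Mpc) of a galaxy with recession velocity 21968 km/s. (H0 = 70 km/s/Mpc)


d = v / H0 = 21968 / 70 = 313.8286

313.8286 Mpc


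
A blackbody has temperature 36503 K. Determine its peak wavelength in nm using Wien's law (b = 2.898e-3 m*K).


lam_max = b / T = 2.898e-3 / 36503 = 7.939e-08 m = 79.3907 nm

79.3907 nm


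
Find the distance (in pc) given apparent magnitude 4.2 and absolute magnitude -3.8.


d = 10^((m - M + 5)/5) = 10^((4.2 - -3.8 + 5)/5) = 398.1072

398.1072 pc


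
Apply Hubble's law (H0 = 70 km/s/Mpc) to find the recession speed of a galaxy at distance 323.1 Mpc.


v = H0 * d = 70 * 323.1 = 22617.0

22617.0 km/s


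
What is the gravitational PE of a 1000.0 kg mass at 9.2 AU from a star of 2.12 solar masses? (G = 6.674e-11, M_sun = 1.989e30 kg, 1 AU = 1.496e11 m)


M = 2.12 * 1.989e30 kg = 4.21668e+30 kg; r = 9.2 AU * 1.496e11 m/AU = 1.37632e+12 m. U = -GM*m/r = -(6.674e-11 * 4.21668e+30 * 1000.0) / 1.37632e+12 = -2.045e+11

-2.045e+11 J


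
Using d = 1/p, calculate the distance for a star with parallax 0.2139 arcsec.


d = 1/p = 1/0.2139 = 4.6751

4.6751 pc


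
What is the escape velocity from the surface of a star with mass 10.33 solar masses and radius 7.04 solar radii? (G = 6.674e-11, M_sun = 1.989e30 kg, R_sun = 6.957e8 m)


M = 10.33 * 1.989e30 kg = 2.054637e+31 kg; R = 7.04 * 6.957e8 m = 4.897728e+09 m. v_esc = sqrt(2GM/R) = sqrt(2 * 6.674e-11 * 2.054637e+31 / 4.897728e+09) = 748304.4365

748304.4365 m/s


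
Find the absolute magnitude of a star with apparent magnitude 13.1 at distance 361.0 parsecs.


M = m - 5*log10(d) + 5 = 13.1 - 5*log10(361.0) + 5 = 5.3125

5.3125


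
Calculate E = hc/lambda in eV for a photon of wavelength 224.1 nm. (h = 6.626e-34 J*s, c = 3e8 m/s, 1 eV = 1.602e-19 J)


E = hc/lambda = 6.626e-34 * 3e8 / 2.241e-07 = 8.870e-19 J = 5.5369 eV

5.5369 eV


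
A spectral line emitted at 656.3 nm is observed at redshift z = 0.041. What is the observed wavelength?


lam_obs = lam_emit * (1 + z) = 656.3 * (1 + 0.041) = 683.2083

683.2083 nm


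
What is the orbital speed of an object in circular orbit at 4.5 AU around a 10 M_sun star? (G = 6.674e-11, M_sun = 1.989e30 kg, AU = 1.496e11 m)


v = sqrt(GM/r) = sqrt(6.674e-11 * 1.989e+31 / 6.732e+11) = 44405.6712

44405.6712 m/s


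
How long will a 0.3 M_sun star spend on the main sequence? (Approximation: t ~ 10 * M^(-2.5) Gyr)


t = 10 * M^(-2.5) = 10 * 0.3^(-2.5) = 202.8602

202.8602 Gyr


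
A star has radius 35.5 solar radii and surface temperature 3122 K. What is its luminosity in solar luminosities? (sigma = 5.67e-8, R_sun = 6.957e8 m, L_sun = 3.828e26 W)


R = 35.5 * 6.957e8 m = 2.469735e+10 m. L = 4*pi*R^2*sigma*T^4 = 4*pi*(2.469735e+10)^2 * 5.67e-8 * 3122^4 = 4.128813163e+28 W. L/L_sun = 4.128813163e+28 / 3.828e26 = 107.8582

107.8582 L_sun


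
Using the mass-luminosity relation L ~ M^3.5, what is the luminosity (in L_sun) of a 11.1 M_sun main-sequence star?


L/L_sun = (M/M_sun)^3.5 = 11.1^3.5 = 4556.49

4556.49 L_sun


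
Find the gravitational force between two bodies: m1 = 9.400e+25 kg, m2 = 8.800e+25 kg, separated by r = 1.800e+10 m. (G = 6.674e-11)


F = G*m1*m2/r^2 = 6.674e-11 * 9.400e+25 * 8.800e+25 / (1.800e+10)^2 = 6.674e-11 * 8.272e+51 / 3.240e+20 = 1.704e+21

1.704e+21 N


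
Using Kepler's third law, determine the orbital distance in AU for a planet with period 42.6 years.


a = P^(2/3) = 42.6^(2/3) = 12.1976

12.1976 AU


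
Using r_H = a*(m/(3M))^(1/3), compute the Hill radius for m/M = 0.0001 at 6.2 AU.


r_H = a * (m/3M)^(1/3) = 6.2 * (0.0001/3)^(1/3) = 0.1995

0.1995 AU


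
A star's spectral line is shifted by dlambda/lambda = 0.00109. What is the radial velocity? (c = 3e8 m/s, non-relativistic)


v = (dlambda/lambda) * c = 0.00109 * 3e8 = 327000.0

327000.0 m/s


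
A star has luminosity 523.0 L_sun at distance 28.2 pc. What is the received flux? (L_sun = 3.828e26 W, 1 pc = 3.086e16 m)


F = L / (4*pi*d^2) = 2.002e+29 / (4*pi*(8.703e+17)^2) = 2.104e-08

2.104e-08 W/m^2


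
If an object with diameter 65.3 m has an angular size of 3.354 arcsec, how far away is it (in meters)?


D = size / theta_rad, theta_rad = 3.354 * pi/(180*3600) = 1.626e-05, D = 4.016e+06

4.016e+06 m


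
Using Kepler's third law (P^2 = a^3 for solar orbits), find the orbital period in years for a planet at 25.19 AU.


P = a^(3/2) = 25.19^1.5 = 126.4277

126.4277 years


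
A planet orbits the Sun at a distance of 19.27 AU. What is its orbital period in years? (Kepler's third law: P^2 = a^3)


P = a^(3/2) = 19.27^1.5 = 84.5907

84.5907 years


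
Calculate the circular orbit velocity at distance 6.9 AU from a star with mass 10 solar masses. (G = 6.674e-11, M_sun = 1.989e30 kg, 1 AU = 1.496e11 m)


v = sqrt(GM/r) = sqrt(6.674e-11 * 1.989e+31 / 1.032e+12) = 35860.8146

35860.8146 m/s


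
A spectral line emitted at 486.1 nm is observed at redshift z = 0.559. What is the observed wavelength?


lam_obs = lam_emit * (1 + z) = 486.1 * (1 + 0.559) = 757.8299

757.8299 nm


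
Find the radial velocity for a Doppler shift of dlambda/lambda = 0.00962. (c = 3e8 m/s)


v = (dlambda/lambda) * c = 0.00962 * 3e8 = 2.886e+06

2.886e+06 m/s


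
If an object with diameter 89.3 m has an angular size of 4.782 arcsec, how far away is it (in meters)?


D = size / theta_rad, theta_rad = 4.782 * pi/(180*3600) = 2.318e-05, D = 3.852e+06

3.852e+06 m


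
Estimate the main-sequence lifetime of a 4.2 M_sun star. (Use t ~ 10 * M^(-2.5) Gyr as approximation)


t = 10 * M^(-2.5) = 10 * 4.2^(-2.5) = 0.2766

0.2766 Gyr


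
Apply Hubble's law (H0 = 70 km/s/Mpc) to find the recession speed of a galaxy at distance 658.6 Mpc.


v = H0 * d = 70 * 658.6 = 46102.0

46102.0 km/s


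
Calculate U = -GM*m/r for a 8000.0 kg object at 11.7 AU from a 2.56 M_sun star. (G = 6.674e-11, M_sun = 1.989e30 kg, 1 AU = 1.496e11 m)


M = 2.56 * 1.989e30 kg = 5.09184e+30 kg; r = 11.7 AU * 1.496e11 m/AU = 1.75032e+12 m. U = -GM*m/r = -(6.674e-11 * 5.09184e+30 * 8000.0) / 1.75032e+12 = -1.553e+12

-1.553e+12 J


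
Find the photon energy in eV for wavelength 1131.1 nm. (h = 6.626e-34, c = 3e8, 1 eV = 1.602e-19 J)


E = hc/lambda = 6.626e-34 * 3e8 / 1.131e-06 = 1.757e-19 J = 1.097 eV

1.097 eV


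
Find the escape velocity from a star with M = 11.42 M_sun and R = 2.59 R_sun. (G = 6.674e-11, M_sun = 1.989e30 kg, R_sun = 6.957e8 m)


M = 11.42 * 1.989e30 kg = 2.271438e+31 kg; R = 2.59 * 6.957e8 m = 1.801863e+09 m. v_esc = sqrt(2GM/R) = sqrt(2 * 6.674e-11 * 2.271438e+31 / 1.801863e+09) = 1.297e+06

1.297e+06 m/s


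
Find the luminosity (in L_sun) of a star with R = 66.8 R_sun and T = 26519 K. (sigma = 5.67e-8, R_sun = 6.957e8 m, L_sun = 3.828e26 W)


R = 66.8 * 6.957e8 m = 4.647276e+10 m. L = 4*pi*R^2*sigma*T^4 = 4*pi*(4.647276e+10)^2 * 5.67e-8 * 26519^4 = 7.610591782e+32 W. L/L_sun = 7.610591782e+32 / 3.828e26 = 1.988e+06

1.988e+06 L_sun


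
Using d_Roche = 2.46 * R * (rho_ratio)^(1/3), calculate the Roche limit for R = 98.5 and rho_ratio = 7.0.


d_Roche = 2.46 * 98.5 * 7.0^(1/3) = 463.5224

463.5224


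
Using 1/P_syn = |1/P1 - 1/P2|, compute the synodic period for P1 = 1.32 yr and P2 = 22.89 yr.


1/P_syn = |1/P1 - 1/P2| = |1/1.32 - 1/22.89| => P_syn = 1.4008

1.4008 years


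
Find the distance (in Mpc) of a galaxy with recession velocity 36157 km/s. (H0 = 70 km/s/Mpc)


d = v / H0 = 36157 / 70 = 516.5286

516.5286 Mpc


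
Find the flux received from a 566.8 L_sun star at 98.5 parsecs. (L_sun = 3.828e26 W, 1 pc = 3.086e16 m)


F = L / (4*pi*d^2) = 2.170e+29 / (4*pi*(3.040e+18)^2) = 1.869e-09

1.869e-09 W/m^2


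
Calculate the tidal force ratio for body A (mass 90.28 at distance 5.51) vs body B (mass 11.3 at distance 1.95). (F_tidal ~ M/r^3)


Ratio = (M1/r1^3) / (M2/r2^3) = (90.28/5.51^3) / (11.3/1.95^3) = 0.3541

0.3541


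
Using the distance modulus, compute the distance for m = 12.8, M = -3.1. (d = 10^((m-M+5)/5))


d = 10^((m - M + 5)/5) = 10^((12.8 - -3.1 + 5)/5) = 15135.6125

15135.6125 pc


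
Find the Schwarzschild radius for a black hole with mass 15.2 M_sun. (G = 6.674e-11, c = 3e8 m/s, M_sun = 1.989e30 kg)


M = 15.2 * 1.989e30 kg = 3.02328e+31 kg. rs = 2GM/c^2 = 2 * 6.674e-11 * 3.02328e+31 / (3e8)^2 = 44838.6016

44838.6016 m


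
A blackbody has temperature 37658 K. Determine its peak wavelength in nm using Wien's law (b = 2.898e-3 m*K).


lam_max = b / T = 2.898e-3 / 37658 = 7.696e-08 m = 76.9558 nm

76.9558 nm


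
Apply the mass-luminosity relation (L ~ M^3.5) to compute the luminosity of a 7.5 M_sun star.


L/L_sun = (M/M_sun)^3.5 = 7.5^3.5 = 1155.3523

1155.3523 L_sun


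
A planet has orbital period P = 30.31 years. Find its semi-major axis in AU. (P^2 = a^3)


a = P^(2/3) = 30.31^(2/3) = 9.7213

9.7213 AU


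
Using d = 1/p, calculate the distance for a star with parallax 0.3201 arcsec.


d = 1/p = 1/0.3201 = 3.124

3.124 pc


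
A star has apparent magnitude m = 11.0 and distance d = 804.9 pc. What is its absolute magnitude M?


M = m - 5*log10(d) + 5 = 11.0 - 5*log10(804.9) + 5 = 1.4713

1.4713


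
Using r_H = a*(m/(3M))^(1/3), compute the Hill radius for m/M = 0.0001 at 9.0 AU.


r_H = a * (m/3M)^(1/3) = 9.0 * (0.0001/3)^(1/3) = 0.2896

0.2896 AU


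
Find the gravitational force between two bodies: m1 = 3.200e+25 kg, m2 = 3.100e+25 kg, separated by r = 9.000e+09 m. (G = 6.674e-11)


F = G*m1*m2/r^2 = 6.674e-11 * 3.200e+25 * 3.100e+25 / (9.000e+09)^2 = 6.674e-11 * 9.920e+50 / 8.100e+19 = 8.174e+20

8.174e+20 N


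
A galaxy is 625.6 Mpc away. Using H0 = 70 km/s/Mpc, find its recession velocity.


v = H0 * d = 70 * 625.6 = 43792.0

43792.0 km/s


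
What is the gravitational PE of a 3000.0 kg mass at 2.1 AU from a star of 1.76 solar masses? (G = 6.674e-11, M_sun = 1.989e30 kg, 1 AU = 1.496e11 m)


M = 1.76 * 1.989e30 kg = 3.50064e+30 kg; r = 2.1 AU * 1.496e11 m/AU = 3.1416e+11 m. U = -GM*m/r = -(6.674e-11 * 3.50064e+30 * 3000.0) / 3.1416e+11 = -2.231e+12

-2.231e+12 J


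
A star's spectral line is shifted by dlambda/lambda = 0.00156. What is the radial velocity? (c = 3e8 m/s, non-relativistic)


v = (dlambda/lambda) * c = 0.00156 * 3e8 = 468000.0

468000.0 m/s


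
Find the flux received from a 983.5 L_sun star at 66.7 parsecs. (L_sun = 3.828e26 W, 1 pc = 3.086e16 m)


F = L / (4*pi*d^2) = 3.765e+29 / (4*pi*(2.058e+18)^2) = 7.071e-09

7.071e-09 W/m^2


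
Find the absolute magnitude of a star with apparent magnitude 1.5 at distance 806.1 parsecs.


M = m - 5*log10(d) + 5 = 1.5 - 5*log10(806.1) + 5 = -8.0319

-8.0319


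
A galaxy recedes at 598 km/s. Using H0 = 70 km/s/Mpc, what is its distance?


d = v / H0 = 598 / 70 = 8.5429

8.5429 Mpc


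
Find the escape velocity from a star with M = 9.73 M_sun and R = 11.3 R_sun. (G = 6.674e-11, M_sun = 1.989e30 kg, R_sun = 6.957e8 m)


M = 9.73 * 1.989e30 kg = 1.935297e+31 kg; R = 11.3 * 6.957e8 m = 7.86141e+09 m. v_esc = sqrt(2GM/R) = sqrt(2 * 6.674e-11 * 1.935297e+31 / 7.86141e+09) = 573233.6643

573233.6643 m/s


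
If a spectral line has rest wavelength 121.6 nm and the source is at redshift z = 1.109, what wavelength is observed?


lam_obs = lam_emit * (1 + z) = 121.6 * (1 + 1.109) = 256.4544

256.4544 nm


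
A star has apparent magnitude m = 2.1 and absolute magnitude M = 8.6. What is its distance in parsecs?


d = 10^((m - M + 5)/5) = 10^((2.1 - 8.6 + 5)/5) = 0.5012

0.5012 pc


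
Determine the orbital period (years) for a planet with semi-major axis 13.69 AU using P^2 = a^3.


P = a^(3/2) = 13.69^1.5 = 50.653

50.653 years


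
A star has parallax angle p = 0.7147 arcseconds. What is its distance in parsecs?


d = 1/p = 1/0.7147 = 1.3992

1.3992 pc


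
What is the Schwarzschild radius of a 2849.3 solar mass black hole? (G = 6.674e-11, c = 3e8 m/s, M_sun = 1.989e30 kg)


M = 2849.3 * 1.989e30 kg = 5.6672577e+33 kg. rs = 2GM/c^2 = 2 * 6.674e-11 * 5.6672577e+33 / (3e8)^2 = 8.405e+06

8.405e+06 m


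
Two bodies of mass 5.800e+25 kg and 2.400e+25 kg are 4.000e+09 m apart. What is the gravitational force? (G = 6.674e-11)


F = G*m1*m2/r^2 = 6.674e-11 * 5.800e+25 * 2.400e+25 / (4.000e+09)^2 = 6.674e-11 * 1.392e+51 / 1.600e+19 = 5.806e+21

5.806e+21 N


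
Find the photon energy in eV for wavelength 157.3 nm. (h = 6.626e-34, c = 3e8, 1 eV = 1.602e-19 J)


E = hc/lambda = 6.626e-34 * 3e8 / 1.573e-07 = 1.264e-18 J = 7.8883 eV

7.8883 eV


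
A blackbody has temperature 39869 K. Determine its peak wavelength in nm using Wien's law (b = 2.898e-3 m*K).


lam_max = b / T = 2.898e-3 / 39869 = 7.269e-08 m = 72.6881 nm

72.6881 nm


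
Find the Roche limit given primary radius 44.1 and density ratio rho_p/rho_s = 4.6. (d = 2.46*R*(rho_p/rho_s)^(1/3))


d_Roche = 2.46 * 44.1 * 4.6^(1/3) = 180.4234

180.4234


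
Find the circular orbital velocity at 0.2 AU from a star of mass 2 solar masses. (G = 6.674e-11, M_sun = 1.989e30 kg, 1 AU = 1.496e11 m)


v = sqrt(GM/r) = sqrt(6.674e-11 * 3.978e+30 / 2.992e+10) = 94198.6537

94198.6537 m/s


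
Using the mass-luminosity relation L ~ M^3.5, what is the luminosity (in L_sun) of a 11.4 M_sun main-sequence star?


L/L_sun = (M/M_sun)^3.5 = 11.4^3.5 = 5002.2683

5002.2683 L_sun


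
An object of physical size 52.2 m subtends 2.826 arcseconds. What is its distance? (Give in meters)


D = size / theta_rad, theta_rad = 2.826 * pi/(180*3600) = 1.370e-05, D = 3.810e+06

3.810e+06 m


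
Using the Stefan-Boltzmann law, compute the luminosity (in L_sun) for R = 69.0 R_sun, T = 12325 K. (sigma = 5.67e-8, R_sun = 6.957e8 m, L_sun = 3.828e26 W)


R = 69.0 * 6.957e8 m = 4.80033e+10 m. L = 4*pi*R^2*sigma*T^4 = 4*pi*(4.80033e+10)^2 * 5.67e-8 * 12325^4 = 3.788635487e+31 W. L/L_sun = 3.788635487e+31 / 3.828e26 = 98971.669

98971.669 L_sun


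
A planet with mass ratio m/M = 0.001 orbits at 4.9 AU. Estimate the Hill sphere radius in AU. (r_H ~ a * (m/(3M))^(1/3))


r_H = a * (m/3M)^(1/3) = 4.9 * (0.001/3)^(1/3) = 0.3397

0.3397 AU


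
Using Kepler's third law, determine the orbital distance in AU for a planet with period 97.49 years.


a = P^(2/3) = 97.49^(2/3) = 21.1823

21.1823 AU


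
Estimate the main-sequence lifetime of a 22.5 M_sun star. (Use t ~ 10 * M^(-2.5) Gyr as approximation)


t = 10 * M^(-2.5) = 10 * 22.5^(-2.5) = 0.0042

0.0042 Gyr


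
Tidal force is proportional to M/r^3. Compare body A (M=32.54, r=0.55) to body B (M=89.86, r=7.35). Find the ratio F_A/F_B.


Ratio = (M1/r1^3) / (M2/r2^3) = (32.54/0.55^3) / (89.86/7.35^3) = 864.2215

864.2215


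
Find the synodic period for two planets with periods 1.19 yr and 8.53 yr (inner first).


1/P_syn = |1/P1 - 1/P2| = |1/1.19 - 1/8.53| => P_syn = 1.3829

1.3829 years


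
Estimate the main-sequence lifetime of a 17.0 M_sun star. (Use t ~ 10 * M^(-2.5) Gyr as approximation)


t = 10 * M^(-2.5) = 10 * 17.0^(-2.5) = 0.0084

0.0084 Gyr


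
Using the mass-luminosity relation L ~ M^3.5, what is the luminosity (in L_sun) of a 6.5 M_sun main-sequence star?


L/L_sun = (M/M_sun)^3.5 = 6.5^3.5 = 700.1591

700.1591 L_sun


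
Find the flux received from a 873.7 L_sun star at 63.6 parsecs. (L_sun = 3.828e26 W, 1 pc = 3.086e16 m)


F = L / (4*pi*d^2) = 3.345e+29 / (4*pi*(1.963e+18)^2) = 6.909e-09

6.909e-09 W/m^2


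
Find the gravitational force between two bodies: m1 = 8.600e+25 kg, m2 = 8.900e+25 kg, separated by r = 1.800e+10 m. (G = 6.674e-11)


F = G*m1*m2/r^2 = 6.674e-11 * 8.600e+25 * 8.900e+25 / (1.800e+10)^2 = 6.674e-11 * 7.654e+51 / 3.240e+20 = 1.577e+21

1.577e+21 N


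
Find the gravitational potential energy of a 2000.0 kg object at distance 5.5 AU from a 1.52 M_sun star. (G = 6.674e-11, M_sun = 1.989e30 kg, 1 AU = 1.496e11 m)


M = 1.52 * 1.989e30 kg = 3.02328e+30 kg; r = 5.5 AU * 1.496e11 m/AU = 8.228e+11 m. U = -GM*m/r = -(6.674e-11 * 3.02328e+30 * 2000.0) / 8.228e+11 = -4.905e+11

-4.905e+11 J


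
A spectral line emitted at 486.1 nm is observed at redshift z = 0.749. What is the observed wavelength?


lam_obs = lam_emit * (1 + z) = 486.1 * (1 + 0.749) = 850.1889

850.1889 nm


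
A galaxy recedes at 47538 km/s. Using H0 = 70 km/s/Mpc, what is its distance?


d = v / H0 = 47538 / 70 = 679.1143

679.1143 Mpc


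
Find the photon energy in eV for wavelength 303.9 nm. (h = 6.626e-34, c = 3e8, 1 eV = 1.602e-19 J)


E = hc/lambda = 6.626e-34 * 3e8 / 3.039e-07 = 6.541e-19 J = 4.083 eV

4.083 eV


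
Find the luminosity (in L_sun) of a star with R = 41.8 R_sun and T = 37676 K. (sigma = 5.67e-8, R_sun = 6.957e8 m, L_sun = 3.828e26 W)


R = 41.8 * 6.957e8 m = 2.908026e+10 m. L = 4*pi*R^2*sigma*T^4 = 4*pi*(2.908026e+10)^2 * 5.67e-8 * 37676^4 = 1.214083749e+33 W. L/L_sun = 1.214083749e+33 / 3.828e26 = 3.172e+06

3.172e+06 L_sun


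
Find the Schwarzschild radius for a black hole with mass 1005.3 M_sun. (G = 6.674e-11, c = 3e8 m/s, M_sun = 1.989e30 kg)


M = 1005.3 * 1.989e30 kg = 1.9995417e+33 kg. rs = 2GM/c^2 = 2 * 6.674e-11 * 1.9995417e+33 / (3e8)^2 = 2.966e+06

2.966e+06 m


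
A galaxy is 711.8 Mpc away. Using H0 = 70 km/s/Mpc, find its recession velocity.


v = H0 * d = 70 * 711.8 = 49826.0

49826.0 km/s


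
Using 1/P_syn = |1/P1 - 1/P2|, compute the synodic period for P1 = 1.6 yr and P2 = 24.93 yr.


1/P_syn = |1/P1 - 1/P2| = |1/1.6 - 1/24.93| => P_syn = 1.7097

1.7097 years


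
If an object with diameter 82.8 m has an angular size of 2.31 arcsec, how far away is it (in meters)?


D = size / theta_rad, theta_rad = 2.31 * pi/(180*3600) = 1.120e-05, D = 7.393e+06

7.393e+06 m


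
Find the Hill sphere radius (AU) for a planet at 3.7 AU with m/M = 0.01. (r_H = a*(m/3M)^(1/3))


r_H = a * (m/3M)^(1/3) = 3.7 * (0.01/3)^(1/3) = 0.5527

0.5527 AU


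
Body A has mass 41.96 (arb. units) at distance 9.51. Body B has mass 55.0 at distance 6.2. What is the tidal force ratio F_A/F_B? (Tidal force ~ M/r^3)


Ratio = (M1/r1^3) / (M2/r2^3) = (41.96/9.51^3) / (55.0/6.2^3) = 0.2114

0.2114


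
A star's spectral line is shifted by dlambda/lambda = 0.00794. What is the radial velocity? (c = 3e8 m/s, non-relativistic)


v = (dlambda/lambda) * c = 0.00794 * 3e8 = 2.382e+06

2.382e+06 m/s


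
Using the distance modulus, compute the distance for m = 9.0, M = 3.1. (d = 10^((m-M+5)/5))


d = 10^((m - M + 5)/5) = 10^((9.0 - 3.1 + 5)/5) = 151.3561

151.3561 pc


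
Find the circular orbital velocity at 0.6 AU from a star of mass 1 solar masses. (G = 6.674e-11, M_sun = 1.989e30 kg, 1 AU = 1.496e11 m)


v = sqrt(GM/r) = sqrt(6.674e-11 * 1.989e+30 / 8.976e+10) = 38456.4393

38456.4393 m/s


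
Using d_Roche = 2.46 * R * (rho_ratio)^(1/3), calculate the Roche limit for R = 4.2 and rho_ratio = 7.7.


d_Roche = 2.46 * 4.2 * 7.7^(1/3) = 20.4024

20.4024


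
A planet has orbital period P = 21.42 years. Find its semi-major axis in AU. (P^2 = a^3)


a = P^(2/3) = 21.42^(2/3) = 7.7128

7.7128 AU


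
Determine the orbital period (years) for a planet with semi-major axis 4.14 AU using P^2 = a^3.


P = a^(3/2) = 4.14^1.5 = 8.4237

8.4237 years


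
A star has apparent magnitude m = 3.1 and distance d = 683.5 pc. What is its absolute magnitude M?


M = m - 5*log10(d) + 5 = 3.1 - 5*log10(683.5) + 5 = -6.0737

-6.0737


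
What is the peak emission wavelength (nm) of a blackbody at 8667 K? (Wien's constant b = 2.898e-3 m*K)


lam_max = b / T = 2.898e-3 / 8667 = 3.344e-07 m = 334.3718 nm

334.3718 nm


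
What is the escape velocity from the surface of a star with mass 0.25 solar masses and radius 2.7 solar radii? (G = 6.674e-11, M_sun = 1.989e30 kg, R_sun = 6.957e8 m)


M = 0.25 * 1.989e30 kg = 4.9725e+29 kg; R = 2.7 * 6.957e8 m = 1.87839e+09 m. v_esc = sqrt(2GM/R) = sqrt(2 * 6.674e-11 * 4.9725e+29 / 1.87839e+09) = 187976.0897

187976.0897 m/s


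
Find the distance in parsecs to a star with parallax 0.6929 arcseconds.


d = 1/p = 1/0.6929 = 1.4432

1.4432 pc


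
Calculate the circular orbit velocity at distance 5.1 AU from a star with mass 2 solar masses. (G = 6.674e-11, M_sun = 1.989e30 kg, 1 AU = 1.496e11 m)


v = sqrt(GM/r) = sqrt(6.674e-11 * 3.978e+30 / 7.630e+11) = 18654.1131

18654.1131 m/s


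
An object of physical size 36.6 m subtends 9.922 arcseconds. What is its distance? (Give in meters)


D = size / theta_rad, theta_rad = 9.922 * pi/(180*3600) = 4.810e-05, D = 760863.9295

760863.9295 m


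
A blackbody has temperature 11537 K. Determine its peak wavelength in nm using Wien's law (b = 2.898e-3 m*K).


lam_max = b / T = 2.898e-3 / 11537 = 2.512e-07 m = 251.1918 nm

251.1918 nm


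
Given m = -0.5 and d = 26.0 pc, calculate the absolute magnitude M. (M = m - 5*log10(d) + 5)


M = m - 5*log10(d) + 5 = -0.5 - 5*log10(26.0) + 5 = -2.5749

-2.5749


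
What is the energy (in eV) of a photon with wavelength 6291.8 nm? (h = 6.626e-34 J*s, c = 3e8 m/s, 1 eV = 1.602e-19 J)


E = hc/lambda = 6.626e-34 * 3e8 / 6.292e-06 = 3.159e-20 J = 0.1972 eV

0.1972 eV


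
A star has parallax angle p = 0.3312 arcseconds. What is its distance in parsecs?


d = 1/p = 1/0.3312 = 3.0193

3.0193 pc


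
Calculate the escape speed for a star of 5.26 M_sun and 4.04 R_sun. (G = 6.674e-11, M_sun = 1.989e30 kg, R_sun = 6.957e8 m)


M = 5.26 * 1.989e30 kg = 1.046214e+31 kg; R = 4.04 * 6.957e8 m = 2.810628e+09 m. v_esc = sqrt(2GM/R) = sqrt(2 * 6.674e-11 * 1.046214e+31 / 2.810628e+09) = 704882.4186

704882.4186 m/s


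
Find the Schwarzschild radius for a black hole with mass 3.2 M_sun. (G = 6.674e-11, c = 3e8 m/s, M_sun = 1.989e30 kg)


M = 3.2 * 1.989e30 kg = 6.3648e+30 kg. rs = 2GM/c^2 = 2 * 6.674e-11 * 6.3648e+30 / (3e8)^2 = 9439.7056

9439.7056 m


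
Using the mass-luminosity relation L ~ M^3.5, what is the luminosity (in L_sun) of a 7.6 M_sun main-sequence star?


L/L_sun = (M/M_sun)^3.5 = 7.6^3.5 = 1210.1733

1210.1733 L_sun


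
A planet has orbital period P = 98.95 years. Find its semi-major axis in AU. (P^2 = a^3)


a = P^(2/3) = 98.95^(2/3) = 21.3933

21.3933 AU


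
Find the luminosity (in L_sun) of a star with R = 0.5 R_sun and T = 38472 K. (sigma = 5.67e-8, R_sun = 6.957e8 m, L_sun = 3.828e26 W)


R = 0.5 * 6.957e8 m = 3.4785e+08 m. L = 4*pi*R^2*sigma*T^4 = 4*pi*(3.4785e+08)^2 * 5.67e-8 * 38472^4 = 1.88866962e+29 W. L/L_sun = 1.88866962e+29 / 3.828e26 = 493.3829

493.3829 L_sun


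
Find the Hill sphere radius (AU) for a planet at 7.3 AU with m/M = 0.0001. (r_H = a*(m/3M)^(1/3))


r_H = a * (m/3M)^(1/3) = 7.3 * (0.0001/3)^(1/3) = 0.2349

0.2349 AU


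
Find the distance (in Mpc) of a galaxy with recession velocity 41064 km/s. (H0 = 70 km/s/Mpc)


d = v / H0 = 41064 / 70 = 586.6286

586.6286 Mpc


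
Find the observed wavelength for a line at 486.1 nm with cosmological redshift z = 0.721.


lam_obs = lam_emit * (1 + z) = 486.1 * (1 + 0.721) = 836.5781

836.5781 nm


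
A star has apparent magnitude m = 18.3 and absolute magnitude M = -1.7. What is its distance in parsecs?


d = 10^((m - M + 5)/5) = 10^((18.3 - -1.7 + 5)/5) = 100000.0

100000.0 pc


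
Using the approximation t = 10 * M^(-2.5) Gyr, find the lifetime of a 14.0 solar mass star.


t = 10 * M^(-2.5) = 10 * 14.0^(-2.5) = 0.0136

0.0136 Gyr


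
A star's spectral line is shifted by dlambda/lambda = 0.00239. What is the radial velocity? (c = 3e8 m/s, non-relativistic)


v = (dlambda/lambda) * c = 0.00239 * 3e8 = 717000.0

717000.0 m/s
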